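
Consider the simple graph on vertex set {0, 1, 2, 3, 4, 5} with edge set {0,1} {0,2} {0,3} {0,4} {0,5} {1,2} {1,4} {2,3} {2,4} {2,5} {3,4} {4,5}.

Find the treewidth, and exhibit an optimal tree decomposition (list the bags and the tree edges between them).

Each bag holds 4 vertices, so the decomposition has width 3, which upper-bounds the treewidth. For the lower bound, the 4 vertices {0, 1, 2, 4} are pairwise adjacent, and any tree decomposition puts a clique entirely inside one bag — forcing width ≥ 3. Therefore the treewidth is 3.

Treewidth 3.
Bags: B1 = {0, 1, 2, 4}  B2 = {0, 2, 3, 4}  B3 = {0, 2, 4, 5}
Tree: B1–B2, B2–B3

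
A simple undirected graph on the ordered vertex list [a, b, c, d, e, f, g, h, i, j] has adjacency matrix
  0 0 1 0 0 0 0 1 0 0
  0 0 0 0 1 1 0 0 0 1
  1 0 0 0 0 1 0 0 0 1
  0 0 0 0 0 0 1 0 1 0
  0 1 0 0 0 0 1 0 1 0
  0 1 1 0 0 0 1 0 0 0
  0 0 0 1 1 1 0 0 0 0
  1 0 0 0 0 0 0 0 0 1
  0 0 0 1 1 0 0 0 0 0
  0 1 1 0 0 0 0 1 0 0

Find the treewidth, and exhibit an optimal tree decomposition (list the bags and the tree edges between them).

Treewidth 2.
One optimal decomposition is:
Bags: B1 = {d, g, i}  B2 = {e, g, i}  B3 = {e, f, g}  B4 = {b, e, f}  B5 = {b, c, f}  B6 = {b, c, j}  B7 = {a, c, j}  B8 = {a, h, j}
Tree: B1–B2, B2–B3, B3–B4, B4–B5, B5–B6, B6–B7, B7–B8

Every bag has size at most 3, so the width is 3 − 1 = 2 and tw(G) ≤ 2. Since d–i–e–g–d is a cycle in G, G is not acyclic. Forests are exactly the graphs of treewidth ≤ 1, so tw(G) ≥ 2. Combining the bounds, tw(G) = 2.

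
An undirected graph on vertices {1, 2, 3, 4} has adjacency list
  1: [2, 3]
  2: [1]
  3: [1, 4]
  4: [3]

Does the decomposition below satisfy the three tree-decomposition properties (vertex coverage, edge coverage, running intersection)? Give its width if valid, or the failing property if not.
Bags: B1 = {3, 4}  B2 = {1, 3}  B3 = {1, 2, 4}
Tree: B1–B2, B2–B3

A tree decomposition must satisfy three properties: every vertex lies in some bag; for every edge, both endpoints lie together in some bag; and for every vertex, the bags containing it form a connected subtree. Here bags containing vertex 4 are not connected in the tree, so the decomposition is invalid.

No — bags containing vertex 4 are not connected in the tree.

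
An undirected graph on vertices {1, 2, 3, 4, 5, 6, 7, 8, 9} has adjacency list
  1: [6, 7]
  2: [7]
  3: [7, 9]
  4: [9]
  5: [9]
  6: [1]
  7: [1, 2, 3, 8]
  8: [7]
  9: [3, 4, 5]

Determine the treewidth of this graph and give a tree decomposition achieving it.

Treewidth 1.
Bags: B1 = {3, 7}  B2 = {1, 7}  B3 = {7, 8}  B4 = {1, 6}  B5 = {3, 9}  B6 = {2, 7}  B7 = {4, 9}  B8 = {5, 9}
Tree: B1–B2, B2–B3, B2–B4, B1–B5, B3–B6, B5–B7, B7–B8

The largest bag has 2 vertices, giving width 1; this decomposition certifies tw(G) ≤ 1. Since G has at least one edge (e.g. 7–3), it is not an edgeless graph, so tw(G) ≥ 1. Therefore the treewidth is 1.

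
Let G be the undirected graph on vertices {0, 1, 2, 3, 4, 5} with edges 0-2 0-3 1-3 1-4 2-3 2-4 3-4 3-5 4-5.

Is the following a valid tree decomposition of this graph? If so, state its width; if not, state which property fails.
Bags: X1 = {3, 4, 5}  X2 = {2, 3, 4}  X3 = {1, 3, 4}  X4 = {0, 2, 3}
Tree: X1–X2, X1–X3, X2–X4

Checking the three conditions: (i) the bags cover all of {0, 1, 2, 3, 4, 5}; (ii) for each edge, some bag contains both endpoints; (iii) the bags containing any fixed vertex form a subtree. All hold, so the decomposition is valid with width 3 − 1 = 2.

Yes; width 2.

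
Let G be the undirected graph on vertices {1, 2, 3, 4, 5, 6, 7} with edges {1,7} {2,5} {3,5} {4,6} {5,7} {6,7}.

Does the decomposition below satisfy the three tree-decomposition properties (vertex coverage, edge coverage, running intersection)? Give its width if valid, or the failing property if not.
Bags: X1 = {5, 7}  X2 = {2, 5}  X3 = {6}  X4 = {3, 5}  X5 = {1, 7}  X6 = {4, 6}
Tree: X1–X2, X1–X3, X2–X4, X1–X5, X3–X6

No — edge (7,6) lies in no bag.

A tree decomposition must satisfy three properties: every vertex lies in some bag; for every edge, both endpoints lie together in some bag; and for every vertex, the bags containing it form a connected subtree. Here edge (7,6) lies in no bag, so the decomposition is invalid.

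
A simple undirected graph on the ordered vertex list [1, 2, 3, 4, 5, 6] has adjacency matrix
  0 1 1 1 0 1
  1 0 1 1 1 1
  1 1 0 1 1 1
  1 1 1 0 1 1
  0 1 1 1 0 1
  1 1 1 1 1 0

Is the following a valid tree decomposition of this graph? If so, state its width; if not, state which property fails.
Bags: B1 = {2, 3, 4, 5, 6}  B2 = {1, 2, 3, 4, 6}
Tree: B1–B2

Vertex coverage: the bags together contain {1, 2, 3, 4, 5, 6}, the full vertex set. Edge coverage: each edge of G has both endpoints in at least one bag. Running intersection: for every vertex, the bags containing it form a connected subtree. All three properties hold, so this is a valid tree decomposition of width max|bag| − 1 = 4, and hence tw(G) ≤ 4.

Yes; width 4.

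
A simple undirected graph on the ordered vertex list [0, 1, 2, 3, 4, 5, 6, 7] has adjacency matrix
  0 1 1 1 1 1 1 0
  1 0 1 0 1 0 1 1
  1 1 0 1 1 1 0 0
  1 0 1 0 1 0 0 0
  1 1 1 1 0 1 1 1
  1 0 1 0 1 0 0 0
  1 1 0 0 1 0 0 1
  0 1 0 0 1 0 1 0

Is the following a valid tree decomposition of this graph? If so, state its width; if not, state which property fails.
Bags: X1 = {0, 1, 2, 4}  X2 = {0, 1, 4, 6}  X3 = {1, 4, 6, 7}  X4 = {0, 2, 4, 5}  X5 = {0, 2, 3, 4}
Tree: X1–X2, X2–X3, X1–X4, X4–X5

Checking the three conditions: (i) the bags cover all of {0, 1, 2, 3, 4, 5, 6, 7}; (ii) for each edge, some bag contains both endpoints; (iii) the bags containing any fixed vertex form a subtree. All hold, so the decomposition is valid with width 4 − 1 = 3.

Yes; width 3.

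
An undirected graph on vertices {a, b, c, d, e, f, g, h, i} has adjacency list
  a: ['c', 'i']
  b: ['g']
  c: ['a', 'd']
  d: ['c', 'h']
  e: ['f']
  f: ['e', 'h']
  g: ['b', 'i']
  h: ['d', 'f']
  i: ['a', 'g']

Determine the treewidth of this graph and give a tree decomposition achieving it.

Treewidth 1.
Bags: B1 = {b, g}  B2 = {g, i}  B3 = {a, i}  B4 = {a, c}  B5 = {c, d}  B6 = {d, h}  B7 = {f, h}  B8 = {e, f}
Tree: B1–B2, B2–B3, B3–B4, B4–B5, B5–B6, B6–B7, B7–B8

Every bag has size at most 2, so the width is 2 − 1 = 1 and tw(G) ≤ 1. Any graph with an edge has treewidth ≥ 1, and G has the edge b–g. Hence tw(G) = 1 exactly.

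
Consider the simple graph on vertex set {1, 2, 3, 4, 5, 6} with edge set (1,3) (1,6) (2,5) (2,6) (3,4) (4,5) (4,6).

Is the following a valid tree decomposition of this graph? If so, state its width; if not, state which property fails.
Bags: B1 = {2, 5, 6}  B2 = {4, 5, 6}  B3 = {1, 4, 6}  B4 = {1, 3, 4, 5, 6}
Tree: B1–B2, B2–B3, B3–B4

A tree decomposition must satisfy three properties: every vertex lies in some bag; for every edge, both endpoints lie together in some bag; and for every vertex, the bags containing it form a connected subtree. Here bags containing vertex 5 are not connected in the tree, so the decomposition is invalid.

No — bags containing vertex 5 are not connected in the tree.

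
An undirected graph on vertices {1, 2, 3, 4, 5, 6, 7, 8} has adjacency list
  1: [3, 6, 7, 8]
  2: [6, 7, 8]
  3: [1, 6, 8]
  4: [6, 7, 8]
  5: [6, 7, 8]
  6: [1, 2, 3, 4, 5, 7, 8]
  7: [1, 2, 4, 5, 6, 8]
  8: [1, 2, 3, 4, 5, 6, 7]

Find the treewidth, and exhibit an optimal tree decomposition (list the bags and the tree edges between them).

Treewidth 3.
One such decomposition:
Bags: B1 = {1, 6, 7, 8}  B2 = {2, 6, 7, 8}  B3 = {1, 3, 6, 8}  B4 = {5, 6, 7, 8}  B5 = {4, 6, 7, 8}
Tree: B1–B2, B1–B3, B2–B4, B2–B5

Each bag holds 4 vertices, so the decomposition has width 3, which upper-bounds the treewidth. For the lower bound, the 4 vertices {1, 3, 6, 8} are pairwise adjacent, and any tree decomposition puts a clique entirely inside one bag — forcing width ≥ 3. The upper and lower bounds meet at 3, so that is the treewidth.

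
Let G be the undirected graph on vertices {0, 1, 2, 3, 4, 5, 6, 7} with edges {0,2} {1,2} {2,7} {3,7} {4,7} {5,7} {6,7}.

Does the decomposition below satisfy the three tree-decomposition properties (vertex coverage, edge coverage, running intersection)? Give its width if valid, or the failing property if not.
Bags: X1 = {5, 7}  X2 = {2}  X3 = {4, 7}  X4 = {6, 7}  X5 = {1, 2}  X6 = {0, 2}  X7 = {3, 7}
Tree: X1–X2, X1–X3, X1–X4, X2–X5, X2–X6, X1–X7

No — edge (7,2) lies in no bag.

A tree decomposition must satisfy three properties: every vertex lies in some bag; for every edge, both endpoints lie together in some bag; and for every vertex, the bags containing it form a connected subtree. Here edge (7,2) lies in no bag, so the decomposition is invalid.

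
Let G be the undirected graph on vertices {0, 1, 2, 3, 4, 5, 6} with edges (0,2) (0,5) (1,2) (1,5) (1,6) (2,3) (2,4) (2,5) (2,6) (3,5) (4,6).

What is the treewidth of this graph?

A width-2 tree decomposition is:
Bags: B1 = {1, 2, 5}  B2 = {1, 2, 6}  B3 = {2, 4, 6}  B4 = {0, 2, 5}  B5 = {2, 3, 5}
Tree: B1–B2, B2–B3, B1–B4, B1–B5
Each bag holds 3 vertices, so the decomposition has width 2, which upper-bounds the treewidth. On the other hand G contains the 3-clique {2, 4, 6}. A clique must lie in a single bag of any decomposition, so no decomposition can have width below 2. Hence tw(G) = 2 exactly.

2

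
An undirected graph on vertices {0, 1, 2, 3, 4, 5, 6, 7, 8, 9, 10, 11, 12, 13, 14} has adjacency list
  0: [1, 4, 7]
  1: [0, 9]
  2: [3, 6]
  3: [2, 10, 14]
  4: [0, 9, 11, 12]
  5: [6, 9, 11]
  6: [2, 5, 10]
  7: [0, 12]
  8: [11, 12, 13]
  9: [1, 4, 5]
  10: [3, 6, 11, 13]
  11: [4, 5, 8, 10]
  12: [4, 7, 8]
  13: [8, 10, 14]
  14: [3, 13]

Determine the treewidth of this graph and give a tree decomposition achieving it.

Treewidth 3.
One such decomposition:
Bags: B1 = {0, 1, 7, 9}  B2 = {0, 4, 7, 9}  B3 = {4, 7, 9, 12}  B4 = {4, 5, 9, 12}  B5 = {4, 5, 11, 12}  B6 = {5, 8, 11, 12}  B7 = {5, 6, 8, 11}  B8 = {6, 8, 10, 11}  B9 = {6, 8, 10, 13}  B10 = {2, 6, 10, 13}  B11 = {2, 3, 10, 13}  B12 = {2, 3, 13, 14}
Tree: B1–B2, B2–B3, B3–B4, B4–B5, B5–B6, B6–B7, B7–B8, B8–B9, B9–B10, B10–B11, B11–B12

The largest bag has 4 vertices, giving width 3; this decomposition certifies tw(G) ≤ 3. For the lower bound: the 4 vertex sets {0,1,7}, {9}, {4}, {5,8,11,12} are disjoint, each induces a connected subgraph, and every pair is joined by at least one edge of G. Contracting each set to a single vertex therefore yields K_{4} as a minor, and since treewidth is minor-monotone, tw(G) ≥ tw(K_{4}) = 3. Therefore the treewidth is 3.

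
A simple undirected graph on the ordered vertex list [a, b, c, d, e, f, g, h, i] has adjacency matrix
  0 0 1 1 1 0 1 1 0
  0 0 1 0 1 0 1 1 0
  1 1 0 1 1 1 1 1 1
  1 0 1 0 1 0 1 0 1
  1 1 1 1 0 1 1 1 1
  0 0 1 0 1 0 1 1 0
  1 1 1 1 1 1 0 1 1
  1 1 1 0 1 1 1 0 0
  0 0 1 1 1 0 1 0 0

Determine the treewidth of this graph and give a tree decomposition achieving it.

Each bag holds 5 vertices, so the decomposition has width 4, which upper-bounds the treewidth. Conversely, {a, c, d, e, g} is a clique of size 5, and the vertices of any clique must share a bag in every tree decomposition; so some bag has ≥ 5 vertices and tw(G) ≥ 4. Therefore the treewidth is 4.

Treewidth 4.
One such decomposition:
Bags: B1 = {a, c, e, g, h}  B2 = {b, c, e, g, h}  B3 = {c, e, f, g, h}  B4 = {a, c, d, e, g}  B5 = {c, d, e, g, i}
Tree: B1–B2, B2–B3, B1–B4, B4–B5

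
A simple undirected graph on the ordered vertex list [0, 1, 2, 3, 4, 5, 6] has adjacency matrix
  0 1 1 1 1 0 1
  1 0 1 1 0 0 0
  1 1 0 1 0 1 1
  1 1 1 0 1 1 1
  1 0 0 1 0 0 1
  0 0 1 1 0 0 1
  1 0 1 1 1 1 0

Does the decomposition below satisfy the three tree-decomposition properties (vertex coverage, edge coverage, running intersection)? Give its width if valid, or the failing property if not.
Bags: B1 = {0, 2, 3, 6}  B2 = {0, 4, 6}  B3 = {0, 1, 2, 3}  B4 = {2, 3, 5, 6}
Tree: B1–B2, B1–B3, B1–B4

A tree decomposition must satisfy three properties: every vertex lies in some bag; for every edge, both endpoints lie together in some bag; and for every vertex, the bags containing it form a connected subtree. Here edge (3,4) lies in no bag, so the decomposition is invalid.

No — edge (3,4) lies in no bag.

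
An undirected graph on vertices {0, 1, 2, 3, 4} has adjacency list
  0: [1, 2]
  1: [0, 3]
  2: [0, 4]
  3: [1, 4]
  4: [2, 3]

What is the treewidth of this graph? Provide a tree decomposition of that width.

Every bag has size at most 3, so the width is 3 − 1 = 2 and tw(G) ≤ 2. The edges 4–2–0–1–3–4 form a cycle, so G is not a tree and its treewidth is at least 2. Combining the bounds, tw(G) = 2.

Treewidth 2.
One optimal decomposition is:
Bags: B1 = {0, 2, 4}  B2 = {0, 1, 4}  B3 = {1, 3, 4}
Tree: B1–B2, B2–B3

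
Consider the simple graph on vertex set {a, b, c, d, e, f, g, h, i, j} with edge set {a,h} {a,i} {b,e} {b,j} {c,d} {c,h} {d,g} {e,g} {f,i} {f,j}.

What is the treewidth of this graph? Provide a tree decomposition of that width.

Treewidth 2.
One optimal decomposition is:
Bags: B1 = {a, h, i}  B2 = {f, h, i}  B3 = {f, h, j}  B4 = {b, h, j}  B5 = {b, e, h}  B6 = {e, g, h}  B7 = {d, g, h}  B8 = {c, d, h}
Tree: B1–B2, B2–B3, B3–B4, B4–B5, B5–B6, B6–B7, B7–B8

Each bag holds 3 vertices, so the decomposition has width 2, which upper-bounds the treewidth. The edges h–a–i–f–j–b–e–g–d–c–h form a cycle, so G is not a tree and its treewidth is at least 2. Combining the bounds, tw(G) = 2.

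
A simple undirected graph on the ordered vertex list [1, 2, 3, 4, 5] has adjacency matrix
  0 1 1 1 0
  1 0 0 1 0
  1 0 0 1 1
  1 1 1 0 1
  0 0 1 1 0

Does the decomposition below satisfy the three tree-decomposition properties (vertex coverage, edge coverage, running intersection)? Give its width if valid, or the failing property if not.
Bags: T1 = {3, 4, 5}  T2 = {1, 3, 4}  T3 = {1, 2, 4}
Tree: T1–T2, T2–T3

Checking the three conditions: (i) the bags cover all of {1, 2, 3, 4, 5}; (ii) for each edge, some bag contains both endpoints; (iii) the bags containing any fixed vertex form a subtree. All hold, so the decomposition is valid with width 3 − 1 = 2.

Yes; width 2.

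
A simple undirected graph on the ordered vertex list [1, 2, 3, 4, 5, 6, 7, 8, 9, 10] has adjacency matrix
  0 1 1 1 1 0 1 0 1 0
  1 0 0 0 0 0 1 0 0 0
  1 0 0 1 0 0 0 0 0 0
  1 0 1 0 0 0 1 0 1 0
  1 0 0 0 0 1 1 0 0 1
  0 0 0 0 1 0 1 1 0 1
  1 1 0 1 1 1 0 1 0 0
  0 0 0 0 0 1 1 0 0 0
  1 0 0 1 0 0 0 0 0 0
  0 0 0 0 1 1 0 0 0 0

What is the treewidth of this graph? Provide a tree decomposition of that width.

The largest bag has 3 vertices, giving width 2; this decomposition certifies tw(G) ≤ 2. On the other hand G contains the 3-clique {6, 7, 8}. A clique must lie in a single bag of any decomposition, so no decomposition can have width below 2. Combining the bounds, tw(G) = 2.

Treewidth 2.
One optimal decomposition is:
Bags: B1 = {1, 2, 7}  B2 = {1, 5, 7}  B3 = {5, 6, 7}  B4 = {6, 7, 8}  B5 = {1, 4, 7}  B6 = {1, 3, 4}  B7 = {5, 6, 10}  B8 = {1, 4, 9}
Tree: B1–B2, B2–B3, B3–B4, B1–B5, B5–B6, B3–B7, B6–B8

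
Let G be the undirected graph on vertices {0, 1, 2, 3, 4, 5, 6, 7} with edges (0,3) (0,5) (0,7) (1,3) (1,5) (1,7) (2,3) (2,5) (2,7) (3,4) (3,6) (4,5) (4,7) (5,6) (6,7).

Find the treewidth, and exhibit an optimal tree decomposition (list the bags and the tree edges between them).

Each bag holds 4 vertices, so the decomposition has width 3, which upper-bounds the treewidth. For the lower bound: the 4 vertex sets {0,7}, {4,5}, {3}, {1} are disjoint, each induces a connected subgraph, and every pair is joined by at least one edge of G. Contracting each set to a single vertex therefore yields K_{4} as a minor, and since treewidth is minor-monotone, tw(G) ≥ tw(K_{4}) = 3. Hence tw(G) = 3 exactly.

Treewidth 3.
One such decomposition:
Bags: B1 = {0, 3, 5, 7}  B2 = {3, 4, 5, 7}  B3 = {1, 3, 5, 7}  B4 = {3, 5, 6, 7}  B5 = {2, 3, 5, 7}
Tree: B1–B2, B2–B3, B3–B4, B4–B5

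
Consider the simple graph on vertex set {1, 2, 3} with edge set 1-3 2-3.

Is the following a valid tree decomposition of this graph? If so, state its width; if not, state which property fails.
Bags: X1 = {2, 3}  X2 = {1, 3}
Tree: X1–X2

Every vertex of G appears in some bag (union = {1, 2, 3}); every edge is covered by a bag; and for each vertex v the set of bags containing v is connected in the bag tree. The decomposition is therefore valid. The largest bag has 2 vertices, so the width is 1.

Yes; width 1.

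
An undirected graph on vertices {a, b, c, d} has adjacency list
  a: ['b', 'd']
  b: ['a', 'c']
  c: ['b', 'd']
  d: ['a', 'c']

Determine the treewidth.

2

A width-2 tree decomposition is:
Bags: B1 = {a, b, c}  B2 = {a, c, d}
Tree: B1–B2
The largest bag has 3 vertices, giving width 2; this decomposition certifies tw(G) ≤ 2. For the lower bound, G contains the cycle a–b–c–d–a, so G is not a forest; only forests have treewidth ≤ 1, hence tw(G) ≥ 2. Therefore the treewidth is 2.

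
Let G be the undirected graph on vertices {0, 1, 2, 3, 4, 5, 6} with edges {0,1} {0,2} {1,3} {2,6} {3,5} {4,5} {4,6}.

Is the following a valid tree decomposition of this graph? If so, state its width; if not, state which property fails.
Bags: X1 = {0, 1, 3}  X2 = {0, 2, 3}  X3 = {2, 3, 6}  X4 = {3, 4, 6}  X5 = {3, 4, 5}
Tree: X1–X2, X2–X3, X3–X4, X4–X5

Yes; width 2.

Every vertex of G appears in some bag (union = {0, 1, 2, 3, 4, 5, 6}); every edge is covered by a bag; and for each vertex v the set of bags containing v is connected in the bag tree. The decomposition is therefore valid. The largest bag has 3 vertices, so the width is 2.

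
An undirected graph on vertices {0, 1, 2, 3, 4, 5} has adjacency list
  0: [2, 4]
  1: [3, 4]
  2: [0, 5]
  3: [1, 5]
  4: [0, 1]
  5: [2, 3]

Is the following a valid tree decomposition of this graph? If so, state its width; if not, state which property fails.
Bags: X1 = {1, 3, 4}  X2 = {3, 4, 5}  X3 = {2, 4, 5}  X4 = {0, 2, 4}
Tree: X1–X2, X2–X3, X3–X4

Vertex coverage: the bags together contain {0, 1, 2, 3, 4, 5}, the full vertex set. Edge coverage: each edge of G has both endpoints in at least one bag. Running intersection: for every vertex, the bags containing it form a connected subtree. All three properties hold, so this is a valid tree decomposition of width max|bag| − 1 = 2, and hence tw(G) ≤ 2.

Yes; width 2.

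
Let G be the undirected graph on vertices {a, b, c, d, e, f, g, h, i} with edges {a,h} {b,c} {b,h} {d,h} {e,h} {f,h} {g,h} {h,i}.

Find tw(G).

1

A width-1 tree decomposition is:
Bags: B1 = {f, h}  B2 = {b, h}  B3 = {h, i}  B4 = {a, h}  B5 = {e, h}  B6 = {b, c}  B7 = {g, h}  B8 = {d, h}
Tree: B1–B2, B2–B3, B2–B4, B2–B5, B2–B6, B1–B7, B3–B8
Every bag has size at most 2, so the width is 2 − 1 = 1 and tw(G) ≤ 1. Any graph with an edge has treewidth ≥ 1, and G has the edge f–h. Therefore the treewidth is 1.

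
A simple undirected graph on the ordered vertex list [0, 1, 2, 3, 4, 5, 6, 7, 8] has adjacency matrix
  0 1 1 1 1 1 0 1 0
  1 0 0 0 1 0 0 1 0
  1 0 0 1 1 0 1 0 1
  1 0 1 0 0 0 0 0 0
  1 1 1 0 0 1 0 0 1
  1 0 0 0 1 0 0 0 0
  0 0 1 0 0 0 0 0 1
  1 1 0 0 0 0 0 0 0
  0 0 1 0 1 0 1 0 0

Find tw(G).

A width-2 tree decomposition is:
Bags: B1 = {0, 2, 4}  B2 = {0, 4, 5}  B3 = {0, 2, 3}  B4 = {0, 1, 4}  B5 = {0, 1, 7}  B6 = {2, 4, 8}  B7 = {2, 6, 8}
Tree: B1–B2, B1–B3, B1–B4, B4–B5, B1–B6, B6–B7
The largest bag has 3 vertices, giving width 2; this decomposition certifies tw(G) ≤ 2. Conversely, {0, 2, 3} is a clique of size 3, and the vertices of any clique must share a bag in every tree decomposition; so some bag has ≥ 3 vertices and tw(G) ≥ 2. Therefore the treewidth is 2.

2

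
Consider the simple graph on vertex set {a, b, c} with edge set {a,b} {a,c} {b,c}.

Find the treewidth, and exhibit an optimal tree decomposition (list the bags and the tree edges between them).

With just one bag of size 3, the width is 3 − 1 = 2, so tw(G) ≤ 2. On the other hand G contains the 3-clique {a, b, c}. A clique must lie in a single bag of any decomposition, so no decomposition can have width below 2. The upper and lower bounds meet at 2, so that is the treewidth.

Treewidth 2.
One such decomposition:
Bags: B1 = {a, b, c}
Tree: (single bag)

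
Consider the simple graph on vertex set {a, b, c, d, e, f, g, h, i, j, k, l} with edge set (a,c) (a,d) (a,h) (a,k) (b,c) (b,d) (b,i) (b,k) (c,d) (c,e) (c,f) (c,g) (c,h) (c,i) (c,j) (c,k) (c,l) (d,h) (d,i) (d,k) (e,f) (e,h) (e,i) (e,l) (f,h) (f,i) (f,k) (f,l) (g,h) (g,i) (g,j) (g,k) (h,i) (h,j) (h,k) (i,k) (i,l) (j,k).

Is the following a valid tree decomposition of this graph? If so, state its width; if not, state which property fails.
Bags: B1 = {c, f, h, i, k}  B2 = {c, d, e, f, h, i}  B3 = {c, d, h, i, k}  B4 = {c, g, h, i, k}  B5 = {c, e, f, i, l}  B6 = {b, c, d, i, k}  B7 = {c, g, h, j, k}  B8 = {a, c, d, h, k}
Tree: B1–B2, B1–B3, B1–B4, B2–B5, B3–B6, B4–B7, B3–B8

A tree decomposition must satisfy three properties: every vertex lies in some bag; for every edge, both endpoints lie together in some bag; and for every vertex, the bags containing it form a connected subtree. Here bags containing vertex d are not connected in the tree, so the decomposition is invalid.

No — bags containing vertex d are not connected in the tree.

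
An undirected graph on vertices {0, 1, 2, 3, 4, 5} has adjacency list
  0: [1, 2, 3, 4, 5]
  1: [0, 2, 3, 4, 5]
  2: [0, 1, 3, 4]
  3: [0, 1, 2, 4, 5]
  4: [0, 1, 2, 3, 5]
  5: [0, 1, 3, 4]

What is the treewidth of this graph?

4

A width-4 tree decomposition is:
Bags: B1 = {0, 1, 3, 4, 5}  B2 = {0, 1, 2, 3, 4}
Tree: B1–B2
Each bag holds 5 vertices, so the decomposition has width 4, which upper-bounds the treewidth. On the other hand G contains the 5-clique {0, 1, 2, 3, 4}. A clique must lie in a single bag of any decomposition, so no decomposition can have width below 4. The upper and lower bounds meet at 4, so that is the treewidth.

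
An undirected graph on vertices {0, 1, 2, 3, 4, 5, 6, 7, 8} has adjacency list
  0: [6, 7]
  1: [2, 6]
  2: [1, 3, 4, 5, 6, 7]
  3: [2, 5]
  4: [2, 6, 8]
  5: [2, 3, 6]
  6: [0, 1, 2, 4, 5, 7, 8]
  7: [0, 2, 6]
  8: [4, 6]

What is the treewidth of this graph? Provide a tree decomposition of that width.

Each bag holds 3 vertices, so the decomposition has width 2, which upper-bounds the treewidth. On the other hand G contains the 3-clique {2, 3, 5}. A clique must lie in a single bag of any decomposition, so no decomposition can have width below 2. Combining the bounds, tw(G) = 2.

Treewidth 2.
Bags: B1 = {2, 3, 5}  B2 = {2, 5, 6}  B3 = {1, 2, 6}  B4 = {2, 6, 7}  B5 = {2, 4, 6}  B6 = {4, 6, 8}  B7 = {0, 6, 7}
Tree: B1–B2, B2–B3, B3–B4, B3–B5, B5–B6, B4–B7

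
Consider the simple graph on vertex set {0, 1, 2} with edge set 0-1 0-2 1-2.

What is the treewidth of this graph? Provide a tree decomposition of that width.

With just one bag of size 3, the width is 3 − 1 = 2, so tw(G) ≤ 2. On the other hand G contains the 3-clique {0, 1, 2}. A clique must lie in a single bag of any decomposition, so no decomposition can have width below 2. Hence tw(G) = 2 exactly.

Treewidth 2.
One such decomposition:
Bags: B1 = {0, 1, 2}
Tree: (single bag)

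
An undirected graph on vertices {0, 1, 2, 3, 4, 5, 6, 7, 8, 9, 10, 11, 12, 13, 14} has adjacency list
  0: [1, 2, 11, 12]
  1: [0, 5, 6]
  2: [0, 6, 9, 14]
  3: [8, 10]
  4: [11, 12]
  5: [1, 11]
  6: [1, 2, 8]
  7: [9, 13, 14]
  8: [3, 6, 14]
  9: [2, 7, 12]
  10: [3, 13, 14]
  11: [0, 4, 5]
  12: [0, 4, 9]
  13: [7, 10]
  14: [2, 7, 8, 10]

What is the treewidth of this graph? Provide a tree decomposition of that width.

Every bag has size at most 4, so the width is 4 − 1 = 3 and tw(G) ≤ 3. For the lower bound: the 4 vertex sets {4,5,11}, {12}, {0}, {1,2,6,9} are disjoint, each induces a connected subgraph, and every pair is joined by at least one edge of G. Contracting each set to a single vertex therefore yields K_{4} as a minor, and since treewidth is minor-monotone, tw(G) ≥ tw(K_{4}) = 3. The upper and lower bounds meet at 3, so that is the treewidth.

Treewidth 3.
One such decomposition:
Bags: B1 = {4, 5, 11, 12}  B2 = {0, 5, 11, 12}  B3 = {0, 1, 5, 12}  B4 = {0, 1, 9, 12}  B5 = {0, 1, 2, 9}  B6 = {1, 2, 6, 9}  B7 = {2, 6, 7, 9}  B8 = {2, 6, 7, 14}  B9 = {6, 7, 8, 14}  B10 = {7, 8, 13, 14}  B11 = {8, 10, 13, 14}  B12 = {3, 8, 10, 13}
Tree: B1–B2, B2–B3, B3–B4, B4–B5, B5–B6, B6–B7, B7–B8, B8–B9, B9–B10, B10–B11, B11–B12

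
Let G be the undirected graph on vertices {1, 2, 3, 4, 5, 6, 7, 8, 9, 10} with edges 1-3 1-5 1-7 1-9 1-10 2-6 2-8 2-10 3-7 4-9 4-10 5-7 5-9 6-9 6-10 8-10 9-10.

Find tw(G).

2

A width-2 tree decomposition is:
Bags: B1 = {1, 9, 10}  B2 = {1, 5, 9}  B3 = {1, 5, 7}  B4 = {1, 3, 7}  B5 = {6, 9, 10}  B6 = {2, 6, 10}  B7 = {2, 8, 10}  B8 = {4, 9, 10}
Tree: B1–B2, B2–B3, B3–B4, B1–B5, B5–B6, B6–B7, B5–B8
Each bag holds 3 vertices, so the decomposition has width 2, which upper-bounds the treewidth. On the other hand G contains the 3-clique {2, 8, 10}. A clique must lie in a single bag of any decomposition, so no decomposition can have width below 2. Therefore the treewidth is 2.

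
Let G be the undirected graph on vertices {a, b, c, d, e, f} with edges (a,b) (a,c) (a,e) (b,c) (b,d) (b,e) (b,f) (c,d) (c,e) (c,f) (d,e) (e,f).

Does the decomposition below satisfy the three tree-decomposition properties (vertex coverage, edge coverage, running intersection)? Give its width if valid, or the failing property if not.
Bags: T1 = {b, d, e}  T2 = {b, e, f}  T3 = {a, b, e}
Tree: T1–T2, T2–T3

No — vertex c appears in no bag.

A tree decomposition must satisfy three properties: every vertex lies in some bag; for every edge, both endpoints lie together in some bag; and for every vertex, the bags containing it form a connected subtree. Here vertex c appears in no bag, so the decomposition is invalid.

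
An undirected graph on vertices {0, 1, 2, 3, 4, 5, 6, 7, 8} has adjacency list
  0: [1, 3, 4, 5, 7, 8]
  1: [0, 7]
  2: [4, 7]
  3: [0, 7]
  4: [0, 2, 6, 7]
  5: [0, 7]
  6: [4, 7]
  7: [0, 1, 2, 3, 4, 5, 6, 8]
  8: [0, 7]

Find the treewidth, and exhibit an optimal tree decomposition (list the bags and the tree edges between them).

Treewidth 2.
One such decomposition:
Bags: B1 = {0, 5, 7}  B2 = {0, 1, 7}  B3 = {0, 3, 7}  B4 = {0, 4, 7}  B5 = {4, 6, 7}  B6 = {2, 4, 7}  B7 = {0, 7, 8}
Tree: B1–B2, B1–B3, B1–B4, B4–B5, B5–B6, B4–B7

The largest bag has 3 vertices, giving width 2; this decomposition certifies tw(G) ≤ 2. Conversely, {0, 1, 7} is a clique of size 3, and the vertices of any clique must share a bag in every tree decomposition; so some bag has ≥ 3 vertices and tw(G) ≥ 2. Therefore the treewidth is 2.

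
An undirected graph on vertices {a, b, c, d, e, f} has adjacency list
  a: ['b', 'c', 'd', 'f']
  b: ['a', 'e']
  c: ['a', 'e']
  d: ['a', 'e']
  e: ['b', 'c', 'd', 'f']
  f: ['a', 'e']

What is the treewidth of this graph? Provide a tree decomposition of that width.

The largest bag has 3 vertices, giving width 2; this decomposition certifies tw(G) ≤ 2. For the lower bound, G contains the cycle f–e–b–a–f, so G is not a forest; only forests have treewidth ≤ 1, hence tw(G) ≥ 2. Hence tw(G) = 2 exactly.

Treewidth 2.
One such decomposition:
Bags: B1 = {a, e, f}  B2 = {a, b, e}  B3 = {a, d, e}  B4 = {a, c, e}
Tree: B1–B2, B2–B3, B3–B4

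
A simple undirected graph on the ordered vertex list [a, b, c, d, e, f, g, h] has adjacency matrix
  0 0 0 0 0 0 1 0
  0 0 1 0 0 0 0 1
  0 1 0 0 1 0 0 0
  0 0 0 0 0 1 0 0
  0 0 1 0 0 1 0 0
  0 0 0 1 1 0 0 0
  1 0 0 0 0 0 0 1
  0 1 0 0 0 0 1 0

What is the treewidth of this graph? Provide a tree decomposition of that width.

Treewidth 1.
Bags: B1 = {a, g}  B2 = {g, h}  B3 = {b, h}  B4 = {b, c}  B5 = {c, e}  B6 = {e, f}  B7 = {d, f}
Tree: B1–B2, B2–B3, B3–B4, B4–B5, B5–B6, B6–B7

The largest bag has 2 vertices, giving width 1; this decomposition certifies tw(G) ≤ 1. Any graph with an edge has treewidth ≥ 1, and G has the edge a–g. Hence tw(G) = 1 exactly.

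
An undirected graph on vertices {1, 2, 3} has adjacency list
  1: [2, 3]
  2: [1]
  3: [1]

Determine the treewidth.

1

A width-1 tree decomposition is:
Bags: B1 = {1, 2}  B2 = {1, 3}
Tree: B1–B2
Each bag holds 2 vertices, so the decomposition has width 1, which upper-bounds the treewidth. Since G has at least one edge (e.g. 1–2), it is not an edgeless graph, so tw(G) ≥ 1. Combining the bounds, tw(G) = 1.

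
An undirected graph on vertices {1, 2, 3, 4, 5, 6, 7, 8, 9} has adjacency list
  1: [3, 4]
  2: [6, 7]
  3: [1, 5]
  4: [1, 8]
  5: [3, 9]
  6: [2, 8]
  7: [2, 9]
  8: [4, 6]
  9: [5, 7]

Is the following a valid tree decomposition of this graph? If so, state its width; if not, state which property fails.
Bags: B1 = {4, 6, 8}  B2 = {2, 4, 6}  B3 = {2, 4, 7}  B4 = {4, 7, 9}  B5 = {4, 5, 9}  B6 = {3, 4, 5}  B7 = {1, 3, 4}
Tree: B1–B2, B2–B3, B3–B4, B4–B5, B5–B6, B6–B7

Yes; width 2.

Checking the three conditions: (i) the bags cover all of {1, 2, 3, 4, 5, 6, 7, 8, 9}; (ii) for each edge, some bag contains both endpoints; (iii) the bags containing any fixed vertex form a subtree. All hold, so the decomposition is valid with width 3 − 1 = 2.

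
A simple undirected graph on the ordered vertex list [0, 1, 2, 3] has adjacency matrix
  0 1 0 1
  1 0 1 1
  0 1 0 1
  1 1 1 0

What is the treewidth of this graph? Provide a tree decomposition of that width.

Treewidth 2.
One optimal decomposition is:
Bags: B1 = {1, 2, 3}  B2 = {0, 1, 3}
Tree: B1–B2

The largest bag has 3 vertices, giving width 2; this decomposition certifies tw(G) ≤ 2. Conversely, {0, 1, 3} is a clique of size 3, and the vertices of any clique must share a bag in every tree decomposition; so some bag has ≥ 3 vertices and tw(G) ≥ 2. The upper and lower bounds meet at 2, so that is the treewidth.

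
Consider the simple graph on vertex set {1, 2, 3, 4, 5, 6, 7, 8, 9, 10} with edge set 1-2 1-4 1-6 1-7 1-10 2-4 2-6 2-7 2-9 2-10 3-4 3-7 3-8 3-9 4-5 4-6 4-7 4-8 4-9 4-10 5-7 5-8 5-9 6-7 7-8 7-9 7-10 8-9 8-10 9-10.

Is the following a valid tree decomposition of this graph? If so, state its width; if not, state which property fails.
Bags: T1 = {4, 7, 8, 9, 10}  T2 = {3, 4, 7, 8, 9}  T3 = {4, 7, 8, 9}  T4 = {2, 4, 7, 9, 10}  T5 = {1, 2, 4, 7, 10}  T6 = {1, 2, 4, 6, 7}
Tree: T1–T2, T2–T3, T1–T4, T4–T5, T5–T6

No — vertex 5 appears in no bag.

A tree decomposition must satisfy three properties: every vertex lies in some bag; for every edge, both endpoints lie together in some bag; and for every vertex, the bags containing it form a connected subtree. Here vertex 5 appears in no bag, so the decomposition is invalid.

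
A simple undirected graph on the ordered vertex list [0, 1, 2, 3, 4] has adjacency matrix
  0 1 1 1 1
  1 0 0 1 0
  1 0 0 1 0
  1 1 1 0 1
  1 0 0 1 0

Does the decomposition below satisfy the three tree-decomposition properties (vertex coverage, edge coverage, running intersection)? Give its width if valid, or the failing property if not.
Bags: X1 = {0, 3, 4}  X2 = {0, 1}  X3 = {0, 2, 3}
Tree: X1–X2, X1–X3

A tree decomposition must satisfy three properties: every vertex lies in some bag; for every edge, both endpoints lie together in some bag; and for every vertex, the bags containing it form a connected subtree. Here edge (3,1) lies in no bag, so the decomposition is invalid.

No — edge (3,1) lies in no bag.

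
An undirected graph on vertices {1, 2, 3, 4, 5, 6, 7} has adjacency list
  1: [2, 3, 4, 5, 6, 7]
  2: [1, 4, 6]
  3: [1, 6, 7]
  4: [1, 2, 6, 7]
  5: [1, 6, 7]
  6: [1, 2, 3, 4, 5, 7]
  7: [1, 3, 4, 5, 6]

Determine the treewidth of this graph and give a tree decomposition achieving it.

The largest bag has 4 vertices, giving width 3; this decomposition certifies tw(G) ≤ 3. For the lower bound, the 4 vertices {1, 2, 4, 6} are pairwise adjacent, and any tree decomposition puts a clique entirely inside one bag — forcing width ≥ 3. Therefore the treewidth is 3.

Treewidth 3.
Bags: B1 = {1, 2, 4, 6}  B2 = {1, 4, 6, 7}  B3 = {1, 3, 6, 7}  B4 = {1, 5, 6, 7}
Tree: B1–B2, B2–B3, B2–B4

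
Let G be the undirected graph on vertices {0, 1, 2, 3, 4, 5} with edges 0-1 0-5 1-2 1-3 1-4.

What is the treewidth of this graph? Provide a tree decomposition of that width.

Every bag has size at most 2, so the width is 2 − 1 = 1 and tw(G) ≤ 1. Any graph with an edge has treewidth ≥ 1, and G has the edge 1–0. Therefore the treewidth is 1.

Treewidth 1.
One such decomposition:
Bags: B1 = {0, 1}  B2 = {0, 5}  B3 = {1, 4}  B4 = {1, 3}  B5 = {1, 2}
Tree: B1–B2, B1–B3, B3–B4, B1–B5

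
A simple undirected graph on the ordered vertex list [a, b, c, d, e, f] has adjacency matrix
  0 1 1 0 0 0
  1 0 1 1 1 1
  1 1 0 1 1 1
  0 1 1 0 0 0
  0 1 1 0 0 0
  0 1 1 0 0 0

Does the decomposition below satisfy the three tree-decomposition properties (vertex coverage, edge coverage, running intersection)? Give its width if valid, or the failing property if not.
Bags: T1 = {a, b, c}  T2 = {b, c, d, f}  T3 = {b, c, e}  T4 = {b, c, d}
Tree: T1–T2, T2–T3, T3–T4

A tree decomposition must satisfy three properties: every vertex lies in some bag; for every edge, both endpoints lie together in some bag; and for every vertex, the bags containing it form a connected subtree. Here bags containing vertex d are not connected in the tree, so the decomposition is invalid.

No — bags containing vertex d are not connected in the tree.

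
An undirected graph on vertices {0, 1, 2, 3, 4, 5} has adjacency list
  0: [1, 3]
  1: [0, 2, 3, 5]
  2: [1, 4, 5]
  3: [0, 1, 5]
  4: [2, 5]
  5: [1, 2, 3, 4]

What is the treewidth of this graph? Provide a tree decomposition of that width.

Treewidth 2.
Bags: B1 = {1, 2, 5}  B2 = {1, 3, 5}  B3 = {2, 4, 5}  B4 = {0, 1, 3}
Tree: B1–B2, B1–B3, B2–B4

Each bag holds 3 vertices, so the decomposition has width 2, which upper-bounds the treewidth. For the lower bound, the 3 vertices {1, 2, 5} are pairwise adjacent, and any tree decomposition puts a clique entirely inside one bag — forcing width ≥ 2. Hence tw(G) = 2 exactly.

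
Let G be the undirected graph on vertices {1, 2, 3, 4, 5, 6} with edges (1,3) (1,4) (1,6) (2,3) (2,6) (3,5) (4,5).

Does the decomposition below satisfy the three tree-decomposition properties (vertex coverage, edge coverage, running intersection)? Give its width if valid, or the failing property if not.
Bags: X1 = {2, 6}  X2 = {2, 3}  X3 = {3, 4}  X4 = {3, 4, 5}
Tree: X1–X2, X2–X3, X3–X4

A tree decomposition must satisfy three properties: every vertex lies in some bag; for every edge, both endpoints lie together in some bag; and for every vertex, the bags containing it form a connected subtree. Here vertex 1 appears in no bag, so the decomposition is invalid.

No — vertex 1 appears in no bag.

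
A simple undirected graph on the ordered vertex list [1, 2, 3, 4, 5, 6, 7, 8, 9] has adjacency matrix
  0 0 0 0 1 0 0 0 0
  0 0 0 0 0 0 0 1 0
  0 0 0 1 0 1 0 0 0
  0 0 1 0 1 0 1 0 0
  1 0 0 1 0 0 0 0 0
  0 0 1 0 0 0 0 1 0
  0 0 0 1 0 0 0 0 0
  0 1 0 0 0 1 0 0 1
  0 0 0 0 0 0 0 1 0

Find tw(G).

A width-1 tree decomposition is:
Bags: B1 = {3, 4}  B2 = {3, 6}  B3 = {6, 8}  B4 = {2, 8}  B5 = {4, 5}  B6 = {1, 5}  B7 = {4, 7}  B8 = {8, 9}
Tree: B1–B2, B2–B3, B3–B4, B1–B5, B5–B6, B1–B7, B3–B8
Every bag has size at most 2, so the width is 2 − 1 = 1 and tw(G) ≤ 1. G has an edge, so its treewidth is at least 1. Therefore the treewidth is 1.

1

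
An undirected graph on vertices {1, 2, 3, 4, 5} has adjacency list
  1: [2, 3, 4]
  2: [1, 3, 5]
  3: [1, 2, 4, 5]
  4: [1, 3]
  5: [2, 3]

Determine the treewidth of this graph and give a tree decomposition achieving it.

Each bag holds 3 vertices, so the decomposition has width 2, which upper-bounds the treewidth. Conversely, {1, 2, 3} is a clique of size 3, and the vertices of any clique must share a bag in every tree decomposition; so some bag has ≥ 3 vertices and tw(G) ≥ 2. Hence tw(G) = 2 exactly.

Treewidth 2.
One optimal decomposition is:
Bags: B1 = {1, 2, 3}  B2 = {2, 3, 5}  B3 = {1, 3, 4}
Tree: B1–B2, B1–B3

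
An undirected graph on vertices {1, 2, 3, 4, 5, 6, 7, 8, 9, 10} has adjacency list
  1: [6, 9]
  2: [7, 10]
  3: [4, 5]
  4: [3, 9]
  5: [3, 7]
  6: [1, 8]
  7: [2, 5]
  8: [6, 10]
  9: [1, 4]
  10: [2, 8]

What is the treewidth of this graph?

2

A width-2 tree decomposition is:
Bags: B1 = {1, 6, 8}  B2 = {1, 8, 10}  B3 = {1, 2, 10}  B4 = {1, 2, 7}  B5 = {1, 5, 7}  B6 = {1, 3, 5}  B7 = {1, 3, 4}  B8 = {1, 4, 9}
Tree: B1–B2, B2–B3, B3–B4, B4–B5, B5–B6, B6–B7, B7–B8
Every bag has size at most 3, so the width is 3 − 1 = 2 and tw(G) ≤ 2. Since 1–6–8–10–2–7–5–3–4–9–1 is a cycle in G, G is not acyclic. Forests are exactly the graphs of treewidth ≤ 1, so tw(G) ≥ 2. Therefore the treewidth is 2.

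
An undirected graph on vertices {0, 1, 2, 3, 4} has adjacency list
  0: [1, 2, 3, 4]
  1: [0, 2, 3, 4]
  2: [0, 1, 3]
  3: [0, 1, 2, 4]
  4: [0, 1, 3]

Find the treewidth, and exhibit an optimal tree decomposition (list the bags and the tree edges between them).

The largest bag has 4 vertices, giving width 3; this decomposition certifies tw(G) ≤ 3. For the lower bound, the 4 vertices {0, 1, 2, 3} are pairwise adjacent, and any tree decomposition puts a clique entirely inside one bag — forcing width ≥ 3. Hence tw(G) = 3 exactly.

Treewidth 3.
One optimal decomposition is:
Bags: B1 = {0, 1, 2, 3}  B2 = {0, 1, 3, 4}
Tree: B1–B2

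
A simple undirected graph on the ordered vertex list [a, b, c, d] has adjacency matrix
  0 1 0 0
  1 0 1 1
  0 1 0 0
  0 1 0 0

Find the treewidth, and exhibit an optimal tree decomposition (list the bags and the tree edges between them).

Treewidth 1.
Bags: B1 = {a, b}  B2 = {b, c}  B3 = {b, d}
Tree: B1–B2, B1–B3

Every bag has size at most 2, so the width is 2 − 1 = 1 and tw(G) ≤ 1. Since G has at least one edge (e.g. b–a), it is not an edgeless graph, so tw(G) ≥ 1. Therefore the treewidth is 1.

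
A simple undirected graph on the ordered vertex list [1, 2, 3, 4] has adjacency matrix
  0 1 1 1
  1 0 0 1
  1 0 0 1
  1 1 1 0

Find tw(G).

2

A width-2 tree decomposition is:
Bags: B1 = {1, 2, 4}  B2 = {1, 3, 4}
Tree: B1–B2
Every bag has size at most 3, so the width is 3 − 1 = 2 and tw(G) ≤ 2. For the lower bound, the 3 vertices {1, 2, 4} are pairwise adjacent, and any tree decomposition puts a clique entirely inside one bag — forcing width ≥ 2. The upper and lower bounds meet at 2, so that is the treewidth.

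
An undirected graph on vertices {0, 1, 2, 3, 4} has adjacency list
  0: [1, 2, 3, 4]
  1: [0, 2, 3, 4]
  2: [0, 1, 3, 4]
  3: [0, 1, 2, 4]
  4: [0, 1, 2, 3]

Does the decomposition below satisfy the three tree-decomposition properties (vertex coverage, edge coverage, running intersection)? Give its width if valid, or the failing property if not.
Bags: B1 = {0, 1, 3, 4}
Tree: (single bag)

A tree decomposition must satisfy three properties: every vertex lies in some bag; for every edge, both endpoints lie together in some bag; and for every vertex, the bags containing it form a connected subtree. Here vertex 2 appears in no bag, so the decomposition is invalid.

No — vertex 2 appears in no bag.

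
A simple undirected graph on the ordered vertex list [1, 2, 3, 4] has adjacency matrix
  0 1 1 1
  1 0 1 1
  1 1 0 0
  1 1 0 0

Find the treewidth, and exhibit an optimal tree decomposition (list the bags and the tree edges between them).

Treewidth 2.
One such decomposition:
Bags: B1 = {1, 2, 4}  B2 = {1, 2, 3}
Tree: B1–B2

The largest bag has 3 vertices, giving width 2; this decomposition certifies tw(G) ≤ 2. Conversely, {1, 2, 3} is a clique of size 3, and the vertices of any clique must share a bag in every tree decomposition; so some bag has ≥ 3 vertices and tw(G) ≥ 2. Therefore the treewidth is 2.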